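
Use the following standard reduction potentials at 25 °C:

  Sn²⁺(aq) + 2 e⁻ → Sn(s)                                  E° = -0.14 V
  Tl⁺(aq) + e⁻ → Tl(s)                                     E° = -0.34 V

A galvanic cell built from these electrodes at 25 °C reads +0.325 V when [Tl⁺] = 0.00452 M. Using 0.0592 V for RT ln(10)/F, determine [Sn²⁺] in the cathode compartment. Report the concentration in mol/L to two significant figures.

0.34 M

Sn²⁺/Sn is the cathode, Tl⁺/Tl the anode: E°cell = +0.20 V, n = 2.
Overall reaction: Sn²⁺(aq) + 2 Tl(s) → Sn(s) + 2 Tl⁺(aq); Q = [Tl⁺]^2/[Sn²⁺]^1.
From E = E° − (0.0592/n) log Q: log Q = (E° − E)·n/0.0592 = (+0.20 − (+0.325))·2/0.0592 = -4.2230.
So 1·log[Sn²⁺] = 2·log(0.00452) − log Q = -4.6897 − (-4.2230) = -0.4667; [Sn²⁺] = 10^(-0.4667) ≈ 0.34 M.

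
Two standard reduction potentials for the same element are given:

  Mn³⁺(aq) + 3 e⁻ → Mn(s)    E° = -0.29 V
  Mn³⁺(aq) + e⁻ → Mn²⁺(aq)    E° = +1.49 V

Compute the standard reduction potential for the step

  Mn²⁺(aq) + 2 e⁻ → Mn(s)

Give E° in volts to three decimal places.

-1.180 V

Sequential free energies add, so n₃E°₃ = n₁E°₁ + n₂E°₂.
With n₃ = 3, and the known step contributing 1×(+1.49) V, the unknown satisfies 2·E° = 3×(-0.29) − 1×(+1.49) = -2.360.
E° = -2.360 / 2 = -1.180 V.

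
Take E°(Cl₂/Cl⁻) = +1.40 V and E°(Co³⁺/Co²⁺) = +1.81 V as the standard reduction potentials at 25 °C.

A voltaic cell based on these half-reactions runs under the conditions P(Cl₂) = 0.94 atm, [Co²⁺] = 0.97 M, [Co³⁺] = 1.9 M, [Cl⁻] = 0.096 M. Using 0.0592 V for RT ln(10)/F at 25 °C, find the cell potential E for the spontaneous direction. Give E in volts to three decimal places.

+0.368 V

Co³⁺/Co²⁺ is the cathode (higher E°), Cl₂/Cl⁻ the anode: E°cell = +1.81 − (+1.40) = +0.41 V, n = 2.
Overall: 2 Co³⁺(aq) + 2 Cl⁻(aq) → 2 Co²⁺(aq) + Cl₂(g)
Q = [Co²⁺]^2·P(Cl₂) / ([Co³⁺]^2·[Cl⁻]^2); log Q = 1.425.
E = E° − (0.0592/n) log Q = +0.41 − (0.0592/2)(1.425) = +0.368 V.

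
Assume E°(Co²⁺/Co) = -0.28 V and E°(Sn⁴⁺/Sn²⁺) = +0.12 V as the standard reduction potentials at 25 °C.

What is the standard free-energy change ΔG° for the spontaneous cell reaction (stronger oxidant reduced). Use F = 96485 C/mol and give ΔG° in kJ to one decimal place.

Sn⁴⁺/Sn²⁺ (E° = +0.12 V) is the cathode; Co²⁺/Co (E° = -0.28 V) is the anode, so E°cell = +0.40 V.
Balancing electrons gives n = 2 (lcm of 2 and 2).
ΔG° = −nFE° = −(2)(96485)(+0.40) = -77,188 J = -77.2 kJ.

-77.2 kJ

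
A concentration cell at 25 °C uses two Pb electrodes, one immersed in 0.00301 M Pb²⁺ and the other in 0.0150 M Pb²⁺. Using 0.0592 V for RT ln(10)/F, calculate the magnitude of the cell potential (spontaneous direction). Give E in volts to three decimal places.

+0.021 V

For a concentration cell E°cell = 0. The 0.0150 M side is the cathode (reduction is favoured where [Pb²⁺] is higher).
With n = 2, E = −(0.0592/2) log([Pb²⁺]ₐₙ/[Pb²⁺]꜀ₐₜ) = −(0.0592/2) log(0.00301/0.015) = −(0.0592/2)(-0.698) = +0.021 V.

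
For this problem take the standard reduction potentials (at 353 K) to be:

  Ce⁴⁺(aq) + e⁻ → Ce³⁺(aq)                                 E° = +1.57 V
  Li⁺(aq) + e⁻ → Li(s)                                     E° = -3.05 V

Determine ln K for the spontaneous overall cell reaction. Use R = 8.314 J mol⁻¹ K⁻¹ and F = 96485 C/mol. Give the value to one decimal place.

Cathode: Ce⁴⁺/Ce³⁺; anode: Li⁺/Li. E°cell = (+1.57) − (-3.05) = +4.62 V, with n = 1.
ΔG° = −nFE° = −RT ln K, so ln K = nFE°/(RT) = (1)(96485)(+4.62) / ((8.314)(353)) = 151.886.

151.9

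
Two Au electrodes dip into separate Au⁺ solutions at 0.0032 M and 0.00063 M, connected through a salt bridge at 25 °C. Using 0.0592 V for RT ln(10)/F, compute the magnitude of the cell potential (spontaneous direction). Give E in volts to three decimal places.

+0.042 V

For a concentration cell E°cell = 0. The 0.0032 M side is the cathode (reduction is favoured where [Au⁺] is higher).
With n = 1, E = −(0.0592/1) log([Au⁺]ₐₙ/[Au⁺]꜀ₐₜ) = −(0.0592/1) log(0.00063/0.0032) = −(0.0592/1)(-0.706) = +0.042 V.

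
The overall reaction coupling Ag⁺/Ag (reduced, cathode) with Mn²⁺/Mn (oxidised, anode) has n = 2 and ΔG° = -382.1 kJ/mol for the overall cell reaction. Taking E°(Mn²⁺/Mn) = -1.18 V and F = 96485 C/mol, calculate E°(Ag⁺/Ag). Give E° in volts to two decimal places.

E°cell = −ΔG°/(nF) = −(-382.1×10³)/((2)(96485)) = +1.980 V.
Since Ag⁺/Ag is the cathode and Mn²⁺/Mn the anode, E°cell = E°(Ag⁺/Ag) − E°(Mn²⁺/Mn).
So E°(Ag⁺/Ag) = E°cell + E°(Mn²⁺/Mn) = +1.980 + (-1.18) = +0.80 V.

+0.80 V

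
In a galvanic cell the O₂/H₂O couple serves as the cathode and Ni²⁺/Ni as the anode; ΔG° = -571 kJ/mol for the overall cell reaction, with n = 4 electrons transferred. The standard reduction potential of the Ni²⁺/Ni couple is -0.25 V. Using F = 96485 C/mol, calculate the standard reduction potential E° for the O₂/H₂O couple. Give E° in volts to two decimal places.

+1.23 V

E°cell = −ΔG°/(nF) = −(-571×10³)/((4)(96485)) = +1.480 V.
Since O₂/H₂O is the cathode and Ni²⁺/Ni the anode, E°cell = E°(O₂/H₂O) − E°(Ni²⁺/Ni).
So E°(O₂/H₂O) = E°cell + E°(Ni²⁺/Ni) = +1.480 + (-0.25) = +1.23 V.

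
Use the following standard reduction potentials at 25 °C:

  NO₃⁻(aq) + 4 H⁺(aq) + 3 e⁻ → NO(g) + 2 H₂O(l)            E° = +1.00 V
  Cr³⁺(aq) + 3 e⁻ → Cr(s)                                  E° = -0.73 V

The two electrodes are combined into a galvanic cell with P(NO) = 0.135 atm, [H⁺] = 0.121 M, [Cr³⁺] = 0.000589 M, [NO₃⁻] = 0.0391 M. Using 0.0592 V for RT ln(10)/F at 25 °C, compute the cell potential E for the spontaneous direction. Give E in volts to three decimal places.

NO₃⁻/NO is the cathode (higher E°), Cr³⁺/Cr the anode: E°cell = +1.00 − (-0.73) = +1.73 V, n = 3.
Overall: NO₃⁻(aq) + 4 H⁺(aq) + Cr(s) → NO(g) + 2 H₂O(l) + Cr³⁺(aq)
Q = P(NO)·[Cr³⁺] / ([NO₃⁻]·[H⁺]^4); log Q = 0.977.
E = E° − (0.0592/n) log Q = +1.73 − (0.0592/3)(0.977) = +1.711 V.

+1.711 V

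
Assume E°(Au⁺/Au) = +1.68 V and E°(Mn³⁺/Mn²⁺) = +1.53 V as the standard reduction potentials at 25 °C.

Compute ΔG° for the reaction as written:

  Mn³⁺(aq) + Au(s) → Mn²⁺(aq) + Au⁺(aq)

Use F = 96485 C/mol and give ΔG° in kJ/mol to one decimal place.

As written, Mn³⁺/Mn²⁺ is reduced (cathode) and Au⁺/Au is oxidised (anode), so E°cell = (+1.53) − (+1.68) = -0.15 V.
Balancing electrons gives n = 1.
ΔG° = −nFE° = −(1)(96485)(-0.15) = 14,473 J = +14.5 kJ/mol.

+14.5 kJ/mol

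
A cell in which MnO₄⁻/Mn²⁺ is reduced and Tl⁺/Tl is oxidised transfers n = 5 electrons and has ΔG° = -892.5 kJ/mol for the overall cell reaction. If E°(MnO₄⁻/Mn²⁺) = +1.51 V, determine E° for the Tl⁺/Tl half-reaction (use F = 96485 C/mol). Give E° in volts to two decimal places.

-0.34 V

E°cell = −ΔG°/(nF) = −(-892.5×10³)/((5)(96485)) = +1.850 V.
Since MnO₄⁻/Mn²⁺ is the cathode and Tl⁺/Tl the anode, E°cell = E°(MnO₄⁻/Mn²⁺) − E°(Tl⁺/Tl).
So E°(Tl⁺/Tl) = E°(MnO₄⁻/Mn²⁺) − E°cell = (+1.51) − (+1.850) = -0.34 V.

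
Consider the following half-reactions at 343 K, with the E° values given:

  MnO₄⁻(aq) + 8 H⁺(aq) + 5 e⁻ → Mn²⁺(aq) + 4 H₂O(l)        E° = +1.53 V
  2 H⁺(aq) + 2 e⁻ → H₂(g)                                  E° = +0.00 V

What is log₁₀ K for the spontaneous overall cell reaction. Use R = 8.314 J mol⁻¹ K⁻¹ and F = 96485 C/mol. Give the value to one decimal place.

Cathode: MnO₄⁻/Mn²⁺; anode: H⁺/H₂. E°cell = (+1.53) − (+0.00) = +1.53 V, with n = 10.
ΔG° = −nFE° = −RT ln K, so ln K = nFE°/(RT) = (10)(96485)(+1.53) / ((8.314)(343)) = 517.663.
log₁₀ K = 517.663 / ln 10 = 224.8.

224.8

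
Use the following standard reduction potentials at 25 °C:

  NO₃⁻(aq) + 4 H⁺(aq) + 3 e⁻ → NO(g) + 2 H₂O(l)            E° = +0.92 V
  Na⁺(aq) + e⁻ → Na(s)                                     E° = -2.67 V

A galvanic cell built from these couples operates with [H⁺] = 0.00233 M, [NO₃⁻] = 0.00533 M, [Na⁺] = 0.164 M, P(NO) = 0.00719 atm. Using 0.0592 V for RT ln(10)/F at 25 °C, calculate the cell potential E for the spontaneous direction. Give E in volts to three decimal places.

+3.426 V

NO₃⁻/NO is the cathode (higher E°), Na⁺/Na the anode: E°cell = +0.92 − (-2.67) = +3.59 V, n = 3.
Overall: NO₃⁻(aq) + 4 H⁺(aq) + 3 Na(s) → NO(g) + 2 H₂O(l) + 3 Na⁺(aq)
Q = P(NO)·[Na⁺]^3 / ([NO₃⁻]·[H⁺]^4); log Q = 8.305.
E = E° − (0.0592/n) log Q = +3.59 − (0.0592/3)(8.305) = +3.426 V.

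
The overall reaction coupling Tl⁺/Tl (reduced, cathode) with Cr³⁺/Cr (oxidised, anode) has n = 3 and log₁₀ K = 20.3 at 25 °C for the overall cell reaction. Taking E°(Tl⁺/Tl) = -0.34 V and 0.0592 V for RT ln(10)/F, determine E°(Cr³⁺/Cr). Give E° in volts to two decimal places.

E°cell = (0.0592/n)·log K = (0.0592/3)(20.3) = +0.401 V.
Since Tl⁺/Tl is the cathode and Cr³⁺/Cr the anode, E°cell = E°(Tl⁺/Tl) − E°(Cr³⁺/Cr).
So E°(Cr³⁺/Cr) = E°(Tl⁺/Tl) − E°cell = (-0.34) − (+0.401) = -0.74 V.

-0.74 V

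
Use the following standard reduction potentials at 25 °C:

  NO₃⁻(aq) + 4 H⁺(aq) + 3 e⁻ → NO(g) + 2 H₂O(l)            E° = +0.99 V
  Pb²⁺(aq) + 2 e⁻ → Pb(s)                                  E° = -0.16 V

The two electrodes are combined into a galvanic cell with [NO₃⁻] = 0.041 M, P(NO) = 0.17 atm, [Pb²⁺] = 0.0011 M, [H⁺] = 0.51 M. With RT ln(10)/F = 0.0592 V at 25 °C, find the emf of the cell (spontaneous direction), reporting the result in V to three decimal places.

+1.202 V

NO₃⁻/NO is the cathode (higher E°), Pb²⁺/Pb the anode: E°cell = +0.99 − (-0.16) = +1.15 V, n = 6.
Overall: 2 NO₃⁻(aq) + 8 H⁺(aq) + 3 Pb(s) → 2 NO(g) + 4 H₂O(l) + 3 Pb²⁺(aq)
Q = P(NO)^2·[Pb²⁺]^3 / ([NO₃⁻]^2·[H⁺]^8); log Q = -5.301.
E = E° − (0.0592/n) log Q = +1.15 − (0.0592/6)(-5.301) = +1.202 V.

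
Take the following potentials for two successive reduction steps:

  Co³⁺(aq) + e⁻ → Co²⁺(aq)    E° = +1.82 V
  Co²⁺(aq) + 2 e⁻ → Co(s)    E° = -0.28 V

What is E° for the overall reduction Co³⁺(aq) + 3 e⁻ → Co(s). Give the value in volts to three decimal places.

+0.420 V

Standard free energies of sequential steps add: ΔG°₃ = ΔG°₁ + ΔG°₂, so n₃E°₃ = n₁E°₁ + n₂E°₂.
E°₃ = (1×+1.82 + 2×-0.28) / 3 = (+1.260) / 3 = +0.420 V.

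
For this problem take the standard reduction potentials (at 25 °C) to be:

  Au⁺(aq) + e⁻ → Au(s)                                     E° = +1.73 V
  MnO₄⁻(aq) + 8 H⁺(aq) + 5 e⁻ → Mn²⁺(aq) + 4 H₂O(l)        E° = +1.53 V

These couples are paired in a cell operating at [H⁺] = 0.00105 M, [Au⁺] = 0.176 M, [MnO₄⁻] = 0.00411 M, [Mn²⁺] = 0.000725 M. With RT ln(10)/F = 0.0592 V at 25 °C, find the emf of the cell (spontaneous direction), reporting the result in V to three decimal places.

Au⁺/Au is the cathode (higher E°), MnO₄⁻/Mn²⁺ the anode: E°cell = +1.73 − (+1.53) = +0.20 V, n = 5.
Overall: 5 Au⁺(aq) + Mn²⁺(aq) + 4 H₂O(l) → 5 Au(s) + MnO₄⁻(aq) + 8 H⁺(aq)
Q = [MnO₄⁻]·[H⁺]^8 / ([Au⁺]^5·[Mn²⁺]); log Q = -19.305.
E = E° − (0.0592/n) log Q = +0.20 − (0.0592/5)(-19.305) = +0.429 V.

+0.429 V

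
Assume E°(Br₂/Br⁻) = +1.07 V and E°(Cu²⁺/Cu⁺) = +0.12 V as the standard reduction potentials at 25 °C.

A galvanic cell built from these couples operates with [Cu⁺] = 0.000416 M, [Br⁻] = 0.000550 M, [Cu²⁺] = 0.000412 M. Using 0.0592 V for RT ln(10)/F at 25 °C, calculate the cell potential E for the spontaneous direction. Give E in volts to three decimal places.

Br₂/Br⁻ is the cathode (higher E°), Cu²⁺/Cu⁺ the anode: E°cell = +1.07 − (+0.12) = +0.95 V, n = 2.
Overall: Br₂(l) + 2 Cu⁺(aq) → 2 Br⁻(aq) + 2 Cu²⁺(aq)
Q = [Br⁻]^2·[Cu²⁺]^2 / ([Cu⁺]^2); log Q = -6.528.
E = E° − (0.0592/n) log Q = +0.95 − (0.0592/2)(-6.528) = +1.143 V.

+1.143 V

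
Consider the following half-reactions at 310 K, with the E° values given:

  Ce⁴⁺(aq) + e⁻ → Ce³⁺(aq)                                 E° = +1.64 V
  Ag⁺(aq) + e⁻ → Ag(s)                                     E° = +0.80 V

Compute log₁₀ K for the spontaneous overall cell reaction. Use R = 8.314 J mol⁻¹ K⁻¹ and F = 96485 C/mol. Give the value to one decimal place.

13.7

Cathode: Ce⁴⁺/Ce³⁺; anode: Ag⁺/Ag. E°cell = (+1.64) − (+0.80) = +0.84 V, with n = 1.
ΔG° = −nFE° = −RT ln K, so ln K = nFE°/(RT) = (1)(96485)(+0.84) / ((8.314)(310)) = 31.446.
log₁₀ K = 31.446 / ln 10 = 13.7.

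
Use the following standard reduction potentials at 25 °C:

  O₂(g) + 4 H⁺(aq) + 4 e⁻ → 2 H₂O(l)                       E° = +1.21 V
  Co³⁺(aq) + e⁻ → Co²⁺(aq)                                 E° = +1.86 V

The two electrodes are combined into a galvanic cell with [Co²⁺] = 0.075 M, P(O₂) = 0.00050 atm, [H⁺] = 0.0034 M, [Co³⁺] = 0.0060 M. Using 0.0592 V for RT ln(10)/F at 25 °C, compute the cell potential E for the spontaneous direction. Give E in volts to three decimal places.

Co³⁺/Co²⁺ is the cathode (higher E°), O₂/H₂O the anode: E°cell = +1.86 − (+1.21) = +0.65 V, n = 4.
Overall: 4 Co³⁺(aq) + 2 H₂O(l) → 4 Co²⁺(aq) + O₂(g) + 4 H⁺(aq)
Q = [Co²⁺]^4·P(O₂)·[H⁺]^4 / ([Co³⁺]^4); log Q = -8.787.
E = E° − (0.0592/n) log Q = +0.65 − (0.0592/4)(-8.787) = +0.780 V.

+0.780 V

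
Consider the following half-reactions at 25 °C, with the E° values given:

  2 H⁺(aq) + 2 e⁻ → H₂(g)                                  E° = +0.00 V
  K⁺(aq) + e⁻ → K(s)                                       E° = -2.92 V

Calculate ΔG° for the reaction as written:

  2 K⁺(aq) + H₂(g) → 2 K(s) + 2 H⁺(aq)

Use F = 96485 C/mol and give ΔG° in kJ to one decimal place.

As written, K⁺/K is reduced (cathode) and H⁺/H₂ is oxidised (anode), so E°cell = (-2.92) − (+0.00) = -2.92 V.
Balancing electrons gives n = 2.
ΔG° = −nFE° = −(2)(96485)(-2.92) = 563,472 J = +563.5 kJ.

+563.5 kJ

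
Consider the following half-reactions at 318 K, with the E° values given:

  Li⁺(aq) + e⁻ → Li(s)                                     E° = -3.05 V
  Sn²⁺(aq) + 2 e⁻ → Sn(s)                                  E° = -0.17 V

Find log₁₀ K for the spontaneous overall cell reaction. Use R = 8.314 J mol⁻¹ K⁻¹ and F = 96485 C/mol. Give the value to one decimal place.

Cathode: Sn²⁺/Sn; anode: Li⁺/Li. E°cell = (-0.17) − (-3.05) = +2.88 V, with n = 2.
ΔG° = −nFE° = −RT ln K, so ln K = nFE°/(RT) = (2)(96485)(+2.88) / ((8.314)(318)) = 210.206.
log₁₀ K = 210.206 / ln 10 = 91.3.

91.3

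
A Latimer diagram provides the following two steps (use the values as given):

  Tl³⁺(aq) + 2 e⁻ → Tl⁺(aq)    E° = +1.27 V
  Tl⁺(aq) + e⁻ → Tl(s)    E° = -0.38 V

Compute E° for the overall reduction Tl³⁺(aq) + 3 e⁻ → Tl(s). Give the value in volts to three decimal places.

+0.720 V

Adding the free-energy changes (−nFE°) of the two steps gives −n₃FE°₃ = −n₁FE°₁ − n₂FE°₂.
E°₃ = (2×+1.27 + 1×-0.38) / 3 = (+2.160) / 3 = +0.720 V.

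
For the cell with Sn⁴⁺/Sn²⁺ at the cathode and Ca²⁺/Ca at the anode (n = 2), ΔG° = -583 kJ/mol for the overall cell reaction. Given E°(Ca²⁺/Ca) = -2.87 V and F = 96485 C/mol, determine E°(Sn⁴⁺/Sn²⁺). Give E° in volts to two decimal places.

E°cell = −ΔG°/(nF) = −(-583×10³)/((2)(96485)) = +3.021 V.
Since Sn⁴⁺/Sn²⁺ is the cathode and Ca²⁺/Ca the anode, E°cell = E°(Sn⁴⁺/Sn²⁺) − E°(Ca²⁺/Ca).
So E°(Sn⁴⁺/Sn²⁺) = E°cell + E°(Ca²⁺/Ca) = +3.021 + (-2.87) = +0.15 V.

+0.15 V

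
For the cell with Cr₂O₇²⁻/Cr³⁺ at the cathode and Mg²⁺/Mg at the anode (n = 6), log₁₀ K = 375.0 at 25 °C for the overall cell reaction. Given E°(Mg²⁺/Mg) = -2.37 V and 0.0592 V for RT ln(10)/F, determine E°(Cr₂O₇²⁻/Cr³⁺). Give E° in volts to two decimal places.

E°cell = (0.0592/n)·log K = (0.0592/6)(375.0) = +3.700 V.
Since Cr₂O₇²⁻/Cr³⁺ is the cathode and Mg²⁺/Mg the anode, E°cell = E°(Cr₂O₇²⁻/Cr³⁺) − E°(Mg²⁺/Mg).
So E°(Cr₂O₇²⁻/Cr³⁺) = E°cell + E°(Mg²⁺/Mg) = +3.700 + (-2.37) = +1.33 V.

+1.33 V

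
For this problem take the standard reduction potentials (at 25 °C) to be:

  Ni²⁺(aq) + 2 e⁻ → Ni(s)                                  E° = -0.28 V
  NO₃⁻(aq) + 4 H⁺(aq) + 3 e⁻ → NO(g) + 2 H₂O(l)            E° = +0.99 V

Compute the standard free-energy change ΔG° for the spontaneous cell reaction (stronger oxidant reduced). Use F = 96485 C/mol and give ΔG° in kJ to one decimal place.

NO₃⁻/NO (E° = +0.99 V) is the cathode; Ni²⁺/Ni (E° = -0.28 V) is the anode, so E°cell = +1.27 V.
Balancing electrons gives n = 6 (lcm of 3 and 2).
ΔG° = −nFE° = −(6)(96485)(+1.27) = -735,216 J = -735.2 kJ.

-735.2 kJ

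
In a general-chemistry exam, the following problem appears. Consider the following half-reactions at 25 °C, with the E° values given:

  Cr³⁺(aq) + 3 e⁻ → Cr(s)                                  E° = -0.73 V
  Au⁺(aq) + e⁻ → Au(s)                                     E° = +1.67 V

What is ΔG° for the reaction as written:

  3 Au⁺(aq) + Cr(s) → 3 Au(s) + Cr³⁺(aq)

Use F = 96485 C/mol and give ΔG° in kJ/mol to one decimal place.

-694.7 kJ/mol

As written, Au⁺/Au is reduced (cathode) and Cr³⁺/Cr is oxidised (anode), so E°cell = (+1.67) − (-0.73) = +2.40 V.
Balancing electrons gives n = 3.
ΔG° = −nFE° = −(3)(96485)(+2.40) = -694,692 J = -694.7 kJ/mol.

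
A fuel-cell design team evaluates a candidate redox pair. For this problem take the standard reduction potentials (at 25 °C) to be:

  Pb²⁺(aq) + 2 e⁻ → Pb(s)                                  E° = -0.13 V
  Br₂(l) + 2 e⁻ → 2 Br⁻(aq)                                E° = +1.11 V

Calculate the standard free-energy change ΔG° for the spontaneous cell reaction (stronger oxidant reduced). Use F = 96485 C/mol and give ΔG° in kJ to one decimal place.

Br₂/Br⁻ (E° = +1.11 V) is the cathode; Pb²⁺/Pb (E° = -0.13 V) is the anode, so E°cell = +1.24 V.
Balancing electrons gives n = 2 (lcm of 2 and 2).
ΔG° = −nFE° = −(2)(96485)(+1.24) = -239,283 J = -239.3 kJ.

-239.3 kJ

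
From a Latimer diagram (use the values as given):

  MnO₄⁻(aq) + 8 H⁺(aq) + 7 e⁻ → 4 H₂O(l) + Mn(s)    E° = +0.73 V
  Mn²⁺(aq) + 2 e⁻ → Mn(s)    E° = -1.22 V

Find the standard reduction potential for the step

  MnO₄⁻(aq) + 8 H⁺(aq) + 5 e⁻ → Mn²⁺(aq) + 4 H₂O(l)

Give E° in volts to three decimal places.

+1.510 V

Sequential free energies add, so n₃E°₃ = n₁E°₁ + n₂E°₂.
With n₃ = 7, and the known step contributing 2×(-1.22) V, the unknown satisfies 5·E° = 7×(+0.73) − 2×(-1.22) = +7.550.
E° = +7.550 / 5 = +1.510 V.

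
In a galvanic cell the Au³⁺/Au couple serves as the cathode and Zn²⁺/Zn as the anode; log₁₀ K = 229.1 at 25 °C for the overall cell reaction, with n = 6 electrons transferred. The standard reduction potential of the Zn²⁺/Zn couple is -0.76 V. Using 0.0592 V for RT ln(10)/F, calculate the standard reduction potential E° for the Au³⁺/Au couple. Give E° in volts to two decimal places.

E°cell = (0.0592/n)·log K = (0.0592/6)(229.1) = +2.260 V.
Since Au³⁺/Au is the cathode and Zn²⁺/Zn the anode, E°cell = E°(Au³⁺/Au) − E°(Zn²⁺/Zn).
So E°(Au³⁺/Au) = E°cell + E°(Zn²⁺/Zn) = +2.260 + (-0.76) = +1.50 V.

+1.50 V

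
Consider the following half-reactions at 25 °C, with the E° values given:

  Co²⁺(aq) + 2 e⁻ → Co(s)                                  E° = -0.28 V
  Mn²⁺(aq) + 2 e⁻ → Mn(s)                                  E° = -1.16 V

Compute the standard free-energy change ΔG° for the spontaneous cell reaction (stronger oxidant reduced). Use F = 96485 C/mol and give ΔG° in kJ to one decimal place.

-169.8 kJ

Co²⁺/Co (E° = -0.28 V) is the cathode; Mn²⁺/Mn (E° = -1.16 V) is the anode, so E°cell = +0.88 V.
Balancing electrons gives n = 2 (lcm of 2 and 2).
ΔG° = −nFE° = −(2)(96485)(+0.88) = -169,814 J = -169.8 kJ.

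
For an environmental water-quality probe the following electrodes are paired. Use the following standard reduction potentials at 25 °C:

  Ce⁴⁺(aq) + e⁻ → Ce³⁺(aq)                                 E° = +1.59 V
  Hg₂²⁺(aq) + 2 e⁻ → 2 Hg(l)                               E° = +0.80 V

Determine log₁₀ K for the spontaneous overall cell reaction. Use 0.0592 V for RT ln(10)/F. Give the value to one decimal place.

Cathode: Ce⁴⁺/Ce³⁺; anode: Hg₂²⁺/Hg. E°cell = +0.79 V, n = 2.
log K = nE°cell / 0.0592 = (2)(+0.79) / 0.0592 = 26.7.

26.7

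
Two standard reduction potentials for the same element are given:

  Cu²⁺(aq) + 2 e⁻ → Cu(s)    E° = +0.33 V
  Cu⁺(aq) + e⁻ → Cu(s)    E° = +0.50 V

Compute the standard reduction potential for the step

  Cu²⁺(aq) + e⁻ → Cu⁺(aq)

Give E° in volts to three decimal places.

+0.160 V

Sequential free energies add, so n₃E°₃ = n₁E°₁ + n₂E°₂.
With n₃ = 2, and the known step contributing 1×(+0.50) V, the unknown satisfies 1·E° = 2×(+0.33) − 1×(+0.50) = +0.160.
E° = +0.160 / 1 = +0.160 V.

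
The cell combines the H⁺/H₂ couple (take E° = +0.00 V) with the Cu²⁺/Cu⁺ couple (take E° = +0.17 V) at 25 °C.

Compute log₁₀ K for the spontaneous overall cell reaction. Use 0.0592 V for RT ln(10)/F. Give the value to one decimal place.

5.7

Cathode: Cu²⁺/Cu⁺; anode: H⁺/H₂. E°cell = +0.17 V, n = 2.
log K = nE°cell / 0.0592 = (2)(+0.17) / 0.0592 = 5.7.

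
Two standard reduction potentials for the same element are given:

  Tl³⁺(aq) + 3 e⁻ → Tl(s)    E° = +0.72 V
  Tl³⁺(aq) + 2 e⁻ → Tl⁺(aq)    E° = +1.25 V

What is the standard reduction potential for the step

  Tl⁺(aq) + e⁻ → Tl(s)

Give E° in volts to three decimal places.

Sequential free energies add, so n₃E°₃ = n₁E°₁ + n₂E°₂.
With n₃ = 3, and the known step contributing 2×(+1.25) V, the unknown satisfies 1·E° = 3×(+0.72) − 2×(+1.25) = -0.340.
E° = -0.340 / 1 = -0.340 V.

-0.340 V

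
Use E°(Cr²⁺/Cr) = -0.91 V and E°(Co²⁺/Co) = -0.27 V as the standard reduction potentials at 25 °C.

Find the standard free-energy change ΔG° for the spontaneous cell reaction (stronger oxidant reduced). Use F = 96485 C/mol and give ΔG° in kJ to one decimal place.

-123.5 kJ

Co²⁺/Co (E° = -0.27 V) is the cathode; Cr²⁺/Cr (E° = -0.91 V) is the anode, so E°cell = +0.64 V.
Balancing electrons gives n = 2 (lcm of 2 and 2).
ΔG° = −nFE° = −(2)(96485)(+0.64) = -123,501 J = -123.5 kJ.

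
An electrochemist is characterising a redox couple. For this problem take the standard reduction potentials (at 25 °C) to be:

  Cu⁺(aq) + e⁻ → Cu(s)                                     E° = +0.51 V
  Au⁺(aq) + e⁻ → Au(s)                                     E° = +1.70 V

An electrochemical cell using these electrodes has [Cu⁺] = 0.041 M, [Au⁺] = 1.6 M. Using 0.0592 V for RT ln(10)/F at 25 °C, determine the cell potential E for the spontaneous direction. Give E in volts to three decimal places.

Au⁺/Au is the cathode (higher E°), Cu⁺/Cu the anode: E°cell = +1.70 − (+0.51) = +1.19 V, n = 1.
Overall: Au⁺(aq) + Cu(s) → Au(s) + Cu⁺(aq)
Q = [Cu⁺] / ([Au⁺]); log Q = -1.591.
E = E° − (0.0592/n) log Q = +1.19 − (0.0592/1)(-1.591) = +1.284 V.

+1.284 V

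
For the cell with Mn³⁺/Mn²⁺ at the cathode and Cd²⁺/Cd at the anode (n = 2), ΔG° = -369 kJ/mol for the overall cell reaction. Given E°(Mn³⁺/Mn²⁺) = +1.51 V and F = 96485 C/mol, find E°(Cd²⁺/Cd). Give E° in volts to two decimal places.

E°cell = −ΔG°/(nF) = −(-369×10³)/((2)(96485)) = +1.912 V.
Since Mn³⁺/Mn²⁺ is the cathode and Cd²⁺/Cd the anode, E°cell = E°(Mn³⁺/Mn²⁺) − E°(Cd²⁺/Cd).
So E°(Cd²⁺/Cd) = E°(Mn³⁺/Mn²⁺) − E°cell = (+1.51) − (+1.912) = -0.40 V.

-0.40 V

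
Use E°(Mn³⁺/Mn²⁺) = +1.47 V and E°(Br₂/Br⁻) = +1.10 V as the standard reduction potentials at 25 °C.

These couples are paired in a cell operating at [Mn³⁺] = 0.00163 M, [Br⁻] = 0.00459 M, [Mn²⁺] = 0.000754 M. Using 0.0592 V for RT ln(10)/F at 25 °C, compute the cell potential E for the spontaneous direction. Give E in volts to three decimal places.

+0.251 V

Mn³⁺/Mn²⁺ is the cathode (higher E°), Br₂/Br⁻ the anode: E°cell = +1.47 − (+1.10) = +0.37 V, n = 2.
Overall: 2 Mn³⁺(aq) + 2 Br⁻(aq) → 2 Mn²⁺(aq) + Br₂(l)
Q = [Mn²⁺]^2 / ([Mn³⁺]^2·[Br⁻]^2); log Q = 4.007.
E = E° − (0.0592/n) log Q = +0.37 − (0.0592/2)(4.007) = +0.251 V.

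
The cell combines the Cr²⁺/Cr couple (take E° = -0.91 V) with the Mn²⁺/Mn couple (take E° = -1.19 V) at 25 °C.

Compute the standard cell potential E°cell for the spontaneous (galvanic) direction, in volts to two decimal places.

+0.28 V

The Cr²⁺/Cr couple has the higher reduction potential, so it is the cathode; Mn²⁺/Mn is oxidised at the anode.
E°cell = E°(cathode) − E°(anode) = (-0.91) − (-1.19) = +0.28 V.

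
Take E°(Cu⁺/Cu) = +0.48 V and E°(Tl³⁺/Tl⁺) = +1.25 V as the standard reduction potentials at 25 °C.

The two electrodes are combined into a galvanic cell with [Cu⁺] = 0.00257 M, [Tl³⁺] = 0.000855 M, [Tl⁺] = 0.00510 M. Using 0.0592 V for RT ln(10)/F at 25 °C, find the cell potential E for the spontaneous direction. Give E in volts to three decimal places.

Tl³⁺/Tl⁺ is the cathode (higher E°), Cu⁺/Cu the anode: E°cell = +1.25 − (+0.48) = +0.77 V, n = 2.
Overall: Tl³⁺(aq) + 2 Cu(s) → Tl⁺(aq) + 2 Cu⁺(aq)
Q = [Tl⁺]·[Cu⁺]^2 / ([Tl³⁺]); log Q = -4.405.
E = E° − (0.0592/n) log Q = +0.77 − (0.0592/2)(-4.405) = +0.900 V.

+0.900 V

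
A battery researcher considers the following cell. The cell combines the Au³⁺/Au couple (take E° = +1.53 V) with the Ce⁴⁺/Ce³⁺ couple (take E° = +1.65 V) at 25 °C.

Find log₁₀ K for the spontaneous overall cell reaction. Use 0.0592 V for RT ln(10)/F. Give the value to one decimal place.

6.1

Cathode: Ce⁴⁺/Ce³⁺; anode: Au³⁺/Au. E°cell = +0.12 V, n = 3.
log K = nE°cell / 0.0592 = (3)(+0.12) / 0.0592 = 6.1.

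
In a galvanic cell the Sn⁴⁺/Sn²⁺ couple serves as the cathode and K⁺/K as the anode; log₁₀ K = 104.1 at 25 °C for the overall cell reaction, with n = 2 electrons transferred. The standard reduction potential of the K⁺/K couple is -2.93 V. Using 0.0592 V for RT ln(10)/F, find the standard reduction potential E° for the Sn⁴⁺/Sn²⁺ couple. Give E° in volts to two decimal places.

+0.15 V

E°cell = (0.0592/n)·log K = (0.0592/2)(104.1) = +3.081 V.
Since Sn⁴⁺/Sn²⁺ is the cathode and K⁺/K the anode, E°cell = E°(Sn⁴⁺/Sn²⁺) − E°(K⁺/K).
So E°(Sn⁴⁺/Sn²⁺) = E°cell + E°(K⁺/K) = +3.081 + (-2.93) = +0.15 V.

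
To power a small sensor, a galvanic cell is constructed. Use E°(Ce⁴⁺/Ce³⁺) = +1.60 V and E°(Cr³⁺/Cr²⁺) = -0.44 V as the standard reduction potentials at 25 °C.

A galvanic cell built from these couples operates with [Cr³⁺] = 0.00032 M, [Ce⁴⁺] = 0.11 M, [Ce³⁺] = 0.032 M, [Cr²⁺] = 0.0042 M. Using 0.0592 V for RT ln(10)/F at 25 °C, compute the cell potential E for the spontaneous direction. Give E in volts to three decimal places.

+2.138 V

Ce⁴⁺/Ce³⁺ is the cathode (higher E°), Cr³⁺/Cr²⁺ the anode: E°cell = +1.60 − (-0.44) = +2.04 V, n = 1.
Overall: Ce⁴⁺(aq) + Cr²⁺(aq) → Ce³⁺(aq) + Cr³⁺(aq)
Q = [Ce³⁺]·[Cr³⁺] / ([Ce⁴⁺]·[Cr²⁺]); log Q = -1.654.
E = E° − (0.0592/n) log Q = +2.04 − (0.0592/1)(-1.654) = +2.138 V.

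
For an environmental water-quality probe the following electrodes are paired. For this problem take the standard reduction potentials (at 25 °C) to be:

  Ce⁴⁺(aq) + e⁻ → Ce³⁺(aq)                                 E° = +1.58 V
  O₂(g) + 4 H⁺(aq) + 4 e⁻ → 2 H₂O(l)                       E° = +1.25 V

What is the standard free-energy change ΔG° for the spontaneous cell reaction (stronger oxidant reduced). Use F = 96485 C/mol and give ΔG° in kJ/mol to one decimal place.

Ce⁴⁺/Ce³⁺ (E° = +1.58 V) is the cathode; O₂/H₂O (E° = +1.25 V) is the anode, so E°cell = +0.33 V.
Balancing electrons gives n = 4 (lcm of 1 and 4).
ΔG° = −nFE° = −(4)(96485)(+0.33) = -127,360 J = -127.4 kJ/mol.

-127.4 kJ/mol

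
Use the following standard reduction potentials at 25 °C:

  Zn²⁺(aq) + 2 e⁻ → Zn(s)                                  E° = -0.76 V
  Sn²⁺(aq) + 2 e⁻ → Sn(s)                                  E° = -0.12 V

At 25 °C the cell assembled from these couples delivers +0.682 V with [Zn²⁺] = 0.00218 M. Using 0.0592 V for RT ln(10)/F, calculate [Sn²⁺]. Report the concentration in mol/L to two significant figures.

0.057 M

Sn²⁺/Sn is the cathode, Zn²⁺/Zn the anode: E°cell = +0.64 V, n = 2.
Overall reaction: Sn²⁺(aq) + Zn(s) → Sn(s) + Zn²⁺(aq); Q = [Zn²⁺]^1/[Sn²⁺]^1.
From E = E° − (0.0592/n) log Q: log Q = (E° − E)·n/0.0592 = (+0.64 − (+0.682))·2/0.0592 = -1.4189.
So 1·log[Sn²⁺] = 1·log(0.00218) − log Q = -2.6615 − (-1.4189) = -1.2426; [Sn²⁺] = 10^(-1.2426) ≈ 0.057 M.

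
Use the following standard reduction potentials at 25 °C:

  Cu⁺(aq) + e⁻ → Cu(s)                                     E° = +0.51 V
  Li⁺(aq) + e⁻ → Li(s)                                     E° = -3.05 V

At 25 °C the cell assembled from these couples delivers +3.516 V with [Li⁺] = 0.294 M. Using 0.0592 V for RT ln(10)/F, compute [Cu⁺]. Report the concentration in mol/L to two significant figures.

0.053 M

Cu⁺/Cu is the cathode, Li⁺/Li the anode: E°cell = +3.56 V, n = 1.
Overall reaction: Cu⁺(aq) + Li(s) → Cu(s) + Li⁺(aq); Q = [Li⁺]^1/[Cu⁺]^1.
From E = E° − (0.0592/n) log Q: log Q = (E° − E)·n/0.0592 = (+3.56 − (+3.516))·1/0.0592 = 0.7432.
So 1·log[Cu⁺] = 1·log(0.294) − log Q = -0.5317 − (0.7432) = -1.2749; [Cu⁺] = 10^(-1.2749) ≈ 0.053 M.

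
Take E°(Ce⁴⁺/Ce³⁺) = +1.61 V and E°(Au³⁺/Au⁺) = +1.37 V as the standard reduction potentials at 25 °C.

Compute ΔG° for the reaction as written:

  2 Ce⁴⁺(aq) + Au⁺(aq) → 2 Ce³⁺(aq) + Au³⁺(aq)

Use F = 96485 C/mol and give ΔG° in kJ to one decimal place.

-46.3 kJ

As written, Ce⁴⁺/Ce³⁺ is reduced (cathode) and Au³⁺/Au⁺ is oxidised (anode), so E°cell = (+1.61) − (+1.37) = +0.24 V.
Balancing electrons gives n = 2.
ΔG° = −nFE° = −(2)(96485)(+0.24) = -46,313 J = -46.3 kJ.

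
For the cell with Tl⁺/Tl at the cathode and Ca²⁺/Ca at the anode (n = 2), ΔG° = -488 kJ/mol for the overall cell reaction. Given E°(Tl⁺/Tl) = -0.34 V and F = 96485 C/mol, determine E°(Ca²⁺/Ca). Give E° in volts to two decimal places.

E°cell = −ΔG°/(nF) = −(-488×10³)/((2)(96485)) = +2.529 V.
Since Tl⁺/Tl is the cathode and Ca²⁺/Ca the anode, E°cell = E°(Tl⁺/Tl) − E°(Ca²⁺/Ca).
So E°(Ca²⁺/Ca) = E°(Tl⁺/Tl) − E°cell = (-0.34) − (+2.529) = -2.87 V.

-2.87 V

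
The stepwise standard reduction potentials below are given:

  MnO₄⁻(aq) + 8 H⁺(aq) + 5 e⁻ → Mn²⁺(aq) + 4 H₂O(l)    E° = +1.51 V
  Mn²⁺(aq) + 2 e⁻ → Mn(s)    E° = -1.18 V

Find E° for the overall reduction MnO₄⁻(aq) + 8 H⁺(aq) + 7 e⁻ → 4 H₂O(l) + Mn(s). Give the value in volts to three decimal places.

Since ΔG° = −nFE° is additive over sequential reductions, n₃E°₃ = n₁E°₁ + n₂E°₂.
E°₃ = (5×+1.51 + 2×-1.18) / 7 = (+5.190) / 7 = +0.741 V.
Simply averaging or adding the two E° values would be wrong; the electron-weighted sum is required.

+0.741 V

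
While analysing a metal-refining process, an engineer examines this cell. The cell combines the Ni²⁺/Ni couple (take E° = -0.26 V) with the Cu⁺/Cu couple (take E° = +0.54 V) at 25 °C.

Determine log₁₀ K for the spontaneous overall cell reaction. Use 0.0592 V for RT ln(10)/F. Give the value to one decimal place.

27.0

Cathode: Cu⁺/Cu; anode: Ni²⁺/Ni. E°cell = +0.80 V, n = 2.
log K = nE°cell / 0.0592 = (2)(+0.80) / 0.0592 = 27.0.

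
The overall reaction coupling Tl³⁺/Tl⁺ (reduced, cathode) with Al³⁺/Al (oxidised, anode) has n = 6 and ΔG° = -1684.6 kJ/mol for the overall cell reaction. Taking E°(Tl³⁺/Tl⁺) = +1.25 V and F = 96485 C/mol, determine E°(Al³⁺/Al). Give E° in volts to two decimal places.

E°cell = −ΔG°/(nF) = −(-1684.6×10³)/((6)(96485)) = +2.910 V.
Since Tl³⁺/Tl⁺ is the cathode and Al³⁺/Al the anode, E°cell = E°(Tl³⁺/Tl⁺) − E°(Al³⁺/Al).
So E°(Al³⁺/Al) = E°(Tl³⁺/Tl⁺) − E°cell = (+1.25) − (+2.910) = -1.66 V.

-1.66 V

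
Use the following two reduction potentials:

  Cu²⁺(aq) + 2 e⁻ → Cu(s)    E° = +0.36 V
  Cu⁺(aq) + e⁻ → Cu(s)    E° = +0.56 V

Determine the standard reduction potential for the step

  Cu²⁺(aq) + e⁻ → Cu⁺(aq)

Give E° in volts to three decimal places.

Sequential free energies add, so n₃E°₃ = n₁E°₁ + n₂E°₂.
With n₃ = 2, and the known step contributing 1×(+0.56) V, the unknown satisfies 1·E° = 2×(+0.36) − 1×(+0.56) = +0.160.
E° = +0.160 / 1 = +0.160 V.

+0.160 V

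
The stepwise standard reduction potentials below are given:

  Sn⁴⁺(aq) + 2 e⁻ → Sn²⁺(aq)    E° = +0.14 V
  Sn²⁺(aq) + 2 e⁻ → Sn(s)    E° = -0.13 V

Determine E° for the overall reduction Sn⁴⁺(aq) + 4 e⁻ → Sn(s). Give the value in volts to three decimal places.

Adding the free-energy changes (−nFE°) of the two steps gives −n₃FE°₃ = −n₁FE°₁ − n₂FE°₂.
E°₃ = (2×+0.14 + 2×-0.13) / 4 = (+0.020) / 4 = +0.005 V.

+0.005 V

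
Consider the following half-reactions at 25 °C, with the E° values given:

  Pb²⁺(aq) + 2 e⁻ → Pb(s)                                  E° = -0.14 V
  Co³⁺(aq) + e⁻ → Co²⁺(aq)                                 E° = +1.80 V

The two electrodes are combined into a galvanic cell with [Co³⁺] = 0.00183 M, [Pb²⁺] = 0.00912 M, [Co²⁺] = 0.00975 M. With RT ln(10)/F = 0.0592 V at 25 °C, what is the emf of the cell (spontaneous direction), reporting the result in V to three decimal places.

+1.957 V

Co³⁺/Co²⁺ is the cathode (higher E°), Pb²⁺/Pb the anode: E°cell = +1.80 − (-0.14) = +1.94 V, n = 2.
Overall: 2 Co³⁺(aq) + Pb(s) → 2 Co²⁺(aq) + Pb²⁺(aq)
Q = [Co²⁺]^2·[Pb²⁺] / ([Co³⁺]^2); log Q = -0.587.
E = E° − (0.0592/n) log Q = +1.94 − (0.0592/2)(-0.587) = +1.957 V.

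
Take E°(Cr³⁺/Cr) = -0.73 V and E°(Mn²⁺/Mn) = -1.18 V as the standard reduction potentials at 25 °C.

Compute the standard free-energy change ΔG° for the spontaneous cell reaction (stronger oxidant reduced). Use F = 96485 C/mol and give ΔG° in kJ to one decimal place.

Cr³⁺/Cr (E° = -0.73 V) is the cathode; Mn²⁺/Mn (E° = -1.18 V) is the anode, so E°cell = +0.45 V.
Balancing electrons gives n = 6 (lcm of 3 and 2).
ΔG° = −nFE° = −(6)(96485)(+0.45) = -260,510 J = -260.5 kJ.

-260.5 kJ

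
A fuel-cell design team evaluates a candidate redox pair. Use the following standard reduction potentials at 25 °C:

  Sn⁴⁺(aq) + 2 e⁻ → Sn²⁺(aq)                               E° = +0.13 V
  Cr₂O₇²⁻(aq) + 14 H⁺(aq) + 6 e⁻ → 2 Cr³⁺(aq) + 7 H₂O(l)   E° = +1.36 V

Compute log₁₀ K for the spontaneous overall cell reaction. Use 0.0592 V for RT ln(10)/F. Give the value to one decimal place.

124.7

Cathode: Cr₂O₇²⁻/Cr³⁺; anode: Sn⁴⁺/Sn²⁺. E°cell = +1.23 V, n = 6.
log K = nE°cell / 0.0592 = (6)(+1.23) / 0.0592 = 124.7.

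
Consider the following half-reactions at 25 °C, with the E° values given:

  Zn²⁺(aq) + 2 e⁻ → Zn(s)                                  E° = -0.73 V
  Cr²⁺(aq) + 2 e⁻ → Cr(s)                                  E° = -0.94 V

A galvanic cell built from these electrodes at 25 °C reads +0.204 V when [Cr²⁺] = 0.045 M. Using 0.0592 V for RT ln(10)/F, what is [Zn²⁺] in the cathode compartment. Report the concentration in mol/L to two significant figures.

0.028 M

Zn²⁺/Zn is the cathode, Cr²⁺/Cr the anode: E°cell = +0.21 V, n = 2.
Overall reaction: Zn²⁺(aq) + Cr(s) → Zn(s) + Cr²⁺(aq); Q = [Cr²⁺]^1/[Zn²⁺]^1.
From E = E° − (0.0592/n) log Q: log Q = (E° − E)·n/0.0592 = (+0.21 − (+0.204))·2/0.0592 = 0.2027.
So 1·log[Zn²⁺] = 1·log(0.045) − log Q = -1.3468 − (0.2027) = -1.5495; [Zn²⁺] = 10^(-1.5495) ≈ 0.028 M.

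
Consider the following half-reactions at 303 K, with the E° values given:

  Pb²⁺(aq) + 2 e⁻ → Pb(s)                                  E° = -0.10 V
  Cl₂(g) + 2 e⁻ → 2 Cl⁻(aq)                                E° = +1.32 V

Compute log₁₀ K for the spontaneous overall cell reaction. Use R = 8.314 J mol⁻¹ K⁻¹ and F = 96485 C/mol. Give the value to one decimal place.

47.2

Cathode: Cl₂/Cl⁻; anode: Pb²⁺/Pb. E°cell = (+1.32) − (-0.10) = +1.42 V, with n = 2.
ΔG° = −nFE° = −RT ln K, so ln K = nFE°/(RT) = (2)(96485)(+1.42) / ((8.314)(303)) = 108.774.
log₁₀ K = 108.774 / ln 10 = 47.2.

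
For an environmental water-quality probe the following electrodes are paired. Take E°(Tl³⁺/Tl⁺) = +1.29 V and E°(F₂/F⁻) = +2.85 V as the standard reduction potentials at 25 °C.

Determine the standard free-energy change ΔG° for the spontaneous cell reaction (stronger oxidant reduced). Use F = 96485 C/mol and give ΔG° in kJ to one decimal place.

-301.0 kJ

F₂/F⁻ (E° = +2.85 V) is the cathode; Tl³⁺/Tl⁺ (E° = +1.29 V) is the anode, so E°cell = +1.56 V.
Balancing electrons gives n = 2 (lcm of 2 and 2).
ΔG° = −nFE° = −(2)(96485)(+1.56) = -301,033 J = -301.0 kJ.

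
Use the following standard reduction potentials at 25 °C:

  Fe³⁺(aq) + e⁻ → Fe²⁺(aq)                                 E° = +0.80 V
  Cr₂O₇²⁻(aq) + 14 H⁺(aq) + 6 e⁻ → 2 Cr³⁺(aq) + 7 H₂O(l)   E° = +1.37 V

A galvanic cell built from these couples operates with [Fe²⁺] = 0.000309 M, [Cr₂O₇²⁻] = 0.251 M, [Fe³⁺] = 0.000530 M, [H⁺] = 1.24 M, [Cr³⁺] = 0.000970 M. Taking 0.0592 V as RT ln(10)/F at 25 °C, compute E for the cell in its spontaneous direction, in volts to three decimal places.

+0.623 V

Cr₂O₇²⁻/Cr³⁺ is the cathode (higher E°), Fe³⁺/Fe²⁺ the anode: E°cell = +1.37 − (+0.80) = +0.57 V, n = 6.
Overall: Cr₂O₇²⁻(aq) + 14 H⁺(aq) + 6 Fe²⁺(aq) → 2 Cr³⁺(aq) + 7 H₂O(l) + 6 Fe³⁺(aq)
Q = [Cr³⁺]^2·[Fe³⁺]^6 / ([Cr₂O₇²⁻]·[H⁺]^14·[Fe²⁺]^6); log Q = -5.328.
E = E° − (0.0592/n) log Q = +0.57 − (0.0592/6)(-5.328) = +0.623 V.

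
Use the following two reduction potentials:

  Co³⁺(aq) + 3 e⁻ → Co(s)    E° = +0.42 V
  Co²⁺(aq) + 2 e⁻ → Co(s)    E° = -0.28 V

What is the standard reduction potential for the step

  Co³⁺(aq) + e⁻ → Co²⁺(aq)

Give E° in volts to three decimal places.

+1.820 V

Sequential free energies add, so n₃E°₃ = n₁E°₁ + n₂E°₂.
With n₃ = 3, and the known step contributing 2×(-0.28) V, the unknown satisfies 1·E° = 3×(+0.42) − 2×(-0.28) = +1.820.
E° = +1.820 / 1 = +1.820 V.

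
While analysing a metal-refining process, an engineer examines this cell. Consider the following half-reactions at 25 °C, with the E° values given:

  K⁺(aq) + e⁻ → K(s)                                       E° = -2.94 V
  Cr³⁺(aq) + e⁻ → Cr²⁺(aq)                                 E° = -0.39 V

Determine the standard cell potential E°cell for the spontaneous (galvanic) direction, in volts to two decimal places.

The Cr³⁺/Cr²⁺ couple has the higher reduction potential, so it is the cathode; K⁺/K is oxidised at the anode.
E°cell = E°(cathode) − E°(anode) = (-0.39) − (-2.94) = +2.55 V.

+2.55 V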